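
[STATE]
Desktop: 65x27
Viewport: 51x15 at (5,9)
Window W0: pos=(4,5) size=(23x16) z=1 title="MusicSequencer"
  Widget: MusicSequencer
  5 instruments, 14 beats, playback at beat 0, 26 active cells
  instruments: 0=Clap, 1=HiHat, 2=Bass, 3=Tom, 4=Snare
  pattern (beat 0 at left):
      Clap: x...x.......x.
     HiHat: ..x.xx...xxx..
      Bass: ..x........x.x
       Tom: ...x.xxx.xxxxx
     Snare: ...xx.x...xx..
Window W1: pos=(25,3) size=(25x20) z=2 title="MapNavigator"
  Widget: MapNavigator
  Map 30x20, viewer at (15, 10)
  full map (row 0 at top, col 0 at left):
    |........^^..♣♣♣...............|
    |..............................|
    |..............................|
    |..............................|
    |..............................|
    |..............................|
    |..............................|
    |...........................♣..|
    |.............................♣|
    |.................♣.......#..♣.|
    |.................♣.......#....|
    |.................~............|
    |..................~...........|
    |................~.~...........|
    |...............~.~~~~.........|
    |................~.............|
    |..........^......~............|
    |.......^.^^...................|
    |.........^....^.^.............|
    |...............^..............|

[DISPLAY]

  Clap█···█·······█·┃.......................┃      
 HiHat··█·██···███··┃.......................┃      
  Bass··█········█·█┃.......................┃      
   Tom···█·███·█████┃.......................┃      
 Snare···██·█···██··┃.............♣.......#.┃      
                    ┃...........@.♣.......#.┃      
                    ┃.............~.........┃      
                    ┃..............~........┃      
                    ┃............~.~........┃      
                    ┃...........~.~~~~......┃      
                    ┃............~..........┃      
━━━━━━━━━━━━━━━━━━━━┃......^......~.........┃      
                    ┃...^.^^................┃      
                    ┗━━━━━━━━━━━━━━━━━━━━━━━┛      
                                                   


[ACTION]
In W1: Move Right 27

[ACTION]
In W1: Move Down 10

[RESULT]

  Clap█···█·······█·┃~~~.........           ┃      
 HiHat··█·██···███··┃............           ┃      
  Bass··█········█·█┃............           ┃      
   Tom···█·███·█████┃............           ┃      
 Snare···██·█···██··┃............           ┃      
                    ┃...........@           ┃      
                    ┃                       ┃      
                    ┃                       ┃      
                    ┃                       ┃      
                    ┃                       ┃      
                    ┃                       ┃      
━━━━━━━━━━━━━━━━━━━━┃                       ┃      
                    ┃                       ┃      
                    ┗━━━━━━━━━━━━━━━━━━━━━━━┛      
                                                   


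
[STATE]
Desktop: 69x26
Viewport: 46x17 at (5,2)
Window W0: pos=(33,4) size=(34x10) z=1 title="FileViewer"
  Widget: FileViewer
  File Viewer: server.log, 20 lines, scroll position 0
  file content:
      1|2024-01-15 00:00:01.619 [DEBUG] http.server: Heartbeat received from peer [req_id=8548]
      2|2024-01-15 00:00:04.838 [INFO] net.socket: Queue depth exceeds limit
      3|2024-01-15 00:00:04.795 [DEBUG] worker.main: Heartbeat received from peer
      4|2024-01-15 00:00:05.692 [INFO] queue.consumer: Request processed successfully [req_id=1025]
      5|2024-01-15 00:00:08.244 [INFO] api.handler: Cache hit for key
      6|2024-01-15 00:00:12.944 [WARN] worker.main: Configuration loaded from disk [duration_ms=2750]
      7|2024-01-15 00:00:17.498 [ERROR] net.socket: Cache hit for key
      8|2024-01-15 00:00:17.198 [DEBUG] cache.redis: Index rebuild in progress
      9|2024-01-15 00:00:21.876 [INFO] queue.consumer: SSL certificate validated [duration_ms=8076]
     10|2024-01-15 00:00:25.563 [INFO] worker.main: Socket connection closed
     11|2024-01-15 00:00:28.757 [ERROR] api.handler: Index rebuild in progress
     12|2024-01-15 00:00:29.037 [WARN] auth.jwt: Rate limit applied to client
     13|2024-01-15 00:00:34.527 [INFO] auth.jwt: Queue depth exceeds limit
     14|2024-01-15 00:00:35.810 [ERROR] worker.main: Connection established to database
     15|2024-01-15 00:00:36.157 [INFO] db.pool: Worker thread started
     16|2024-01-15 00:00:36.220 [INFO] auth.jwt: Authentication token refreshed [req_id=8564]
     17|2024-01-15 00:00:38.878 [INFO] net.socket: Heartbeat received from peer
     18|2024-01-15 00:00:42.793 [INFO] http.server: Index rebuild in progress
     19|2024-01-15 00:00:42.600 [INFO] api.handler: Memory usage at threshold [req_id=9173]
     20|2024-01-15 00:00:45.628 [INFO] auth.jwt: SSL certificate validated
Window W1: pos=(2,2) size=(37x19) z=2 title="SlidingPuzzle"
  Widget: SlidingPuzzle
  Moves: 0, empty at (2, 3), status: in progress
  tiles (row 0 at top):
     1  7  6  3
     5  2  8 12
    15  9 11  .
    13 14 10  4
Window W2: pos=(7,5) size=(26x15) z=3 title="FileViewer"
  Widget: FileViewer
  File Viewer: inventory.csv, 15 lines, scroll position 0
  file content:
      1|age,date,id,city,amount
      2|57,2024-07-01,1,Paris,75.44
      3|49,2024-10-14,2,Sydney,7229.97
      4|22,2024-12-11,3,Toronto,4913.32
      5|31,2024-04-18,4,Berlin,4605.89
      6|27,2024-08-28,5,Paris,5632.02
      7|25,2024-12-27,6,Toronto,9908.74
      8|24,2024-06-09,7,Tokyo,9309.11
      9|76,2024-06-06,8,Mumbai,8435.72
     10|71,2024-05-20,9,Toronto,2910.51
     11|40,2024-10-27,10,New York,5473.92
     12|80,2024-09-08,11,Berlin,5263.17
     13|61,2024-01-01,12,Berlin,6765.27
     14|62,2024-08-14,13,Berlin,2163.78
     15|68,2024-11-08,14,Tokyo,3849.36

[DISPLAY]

━━━━━━━━━━━━━━━━━━━━━━━━━━━━━━━━━┓            
lidingPuzzle                     ┃            
─────────────────────────────────┨━━━━━━━━━━━━
──┏━━━━━━━━━━━━━━━━━━━━━━━━┓     ┃Viewer      
 1┃ FileViewer             ┃     ┃────────────
──┠────────────────────────┨     ┃01-15 00:00:
 5┃age,date,id,city,amount▲┃     ┃01-15 00:00:
──┃57,2024-07-01,1,Paris,7█┃     ┃01-15 00:00:
15┃49,2024-10-14,2,Sydney,░┃     ┃01-15 00:00:
──┃22,2024-12-11,3,Toronto░┃     ┃01-15 00:00:
13┃31,2024-04-18,4,Berlin,░┃     ┃01-15 00:00:
──┃27,2024-08-28,5,Paris,5░┃     ┃━━━━━━━━━━━━
ve┃25,2024-12-27,6,Toronto░┃     ┃            
  ┃24,2024-06-09,7,Tokyo,9░┃     ┃            
  ┃76,2024-06-06,8,Mumbai,░┃     ┃            
  ┃71,2024-05-20,9,Toronto░┃     ┃            
  ┃40,2024-10-27,10,New Yo▼┃     ┃            


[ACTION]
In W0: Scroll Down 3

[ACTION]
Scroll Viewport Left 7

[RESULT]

  ┏━━━━━━━━━━━━━━━━━━━━━━━━━━━━━━━━━━━┓       
  ┃ SlidingPuzzle                     ┃       
  ┠───────────────────────────────────┨━━━━━━━
  ┃┌───┏━━━━━━━━━━━━━━━━━━━━━━━━┓     ┃Viewer 
  ┃│  1┃ FileViewer             ┃     ┃───────
  ┃├───┠────────────────────────┨     ┃01-15 0
  ┃│  5┃age,date,id,city,amount▲┃     ┃01-15 0
  ┃├───┃57,2024-07-01,1,Paris,7█┃     ┃01-15 0
  ┃│ 15┃49,2024-10-14,2,Sydney,░┃     ┃01-15 0
  ┃├───┃22,2024-12-11,3,Toronto░┃     ┃01-15 0
  ┃│ 13┃31,2024-04-18,4,Berlin,░┃     ┃01-15 0
  ┃└───┃27,2024-08-28,5,Paris,5░┃     ┃━━━━━━━
  ┃Move┃25,2024-12-27,6,Toronto░┃     ┃       
  ┃    ┃24,2024-06-09,7,Tokyo,9░┃     ┃       
  ┃    ┃76,2024-06-06,8,Mumbai,░┃     ┃       
  ┃    ┃71,2024-05-20,9,Toronto░┃     ┃       
  ┃    ┃40,2024-10-27,10,New Yo▼┃     ┃       


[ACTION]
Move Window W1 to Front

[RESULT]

  ┏━━━━━━━━━━━━━━━━━━━━━━━━━━━━━━━━━━━┓       
  ┃ SlidingPuzzle                     ┃       
  ┠───────────────────────────────────┨━━━━━━━
  ┃┌────┬────┬────┬────┐              ┃Viewer 
  ┃│  1 │  7 │  6 │  3 │              ┃───────
  ┃├────┼────┼────┼────┤              ┃01-15 0
  ┃│  5 │  2 │  8 │ 12 │              ┃01-15 0
  ┃├────┼────┼────┼────┤              ┃01-15 0
  ┃│ 15 │  9 │ 11 │    │              ┃01-15 0
  ┃├────┼────┼────┼────┤              ┃01-15 0
  ┃│ 13 │ 14 │ 10 │  4 │              ┃01-15 0
  ┃└────┴────┴────┴────┘              ┃━━━━━━━
  ┃Moves: 0                           ┃       
  ┃                                   ┃       
  ┃                                   ┃       
  ┃                                   ┃       
  ┃                                   ┃       


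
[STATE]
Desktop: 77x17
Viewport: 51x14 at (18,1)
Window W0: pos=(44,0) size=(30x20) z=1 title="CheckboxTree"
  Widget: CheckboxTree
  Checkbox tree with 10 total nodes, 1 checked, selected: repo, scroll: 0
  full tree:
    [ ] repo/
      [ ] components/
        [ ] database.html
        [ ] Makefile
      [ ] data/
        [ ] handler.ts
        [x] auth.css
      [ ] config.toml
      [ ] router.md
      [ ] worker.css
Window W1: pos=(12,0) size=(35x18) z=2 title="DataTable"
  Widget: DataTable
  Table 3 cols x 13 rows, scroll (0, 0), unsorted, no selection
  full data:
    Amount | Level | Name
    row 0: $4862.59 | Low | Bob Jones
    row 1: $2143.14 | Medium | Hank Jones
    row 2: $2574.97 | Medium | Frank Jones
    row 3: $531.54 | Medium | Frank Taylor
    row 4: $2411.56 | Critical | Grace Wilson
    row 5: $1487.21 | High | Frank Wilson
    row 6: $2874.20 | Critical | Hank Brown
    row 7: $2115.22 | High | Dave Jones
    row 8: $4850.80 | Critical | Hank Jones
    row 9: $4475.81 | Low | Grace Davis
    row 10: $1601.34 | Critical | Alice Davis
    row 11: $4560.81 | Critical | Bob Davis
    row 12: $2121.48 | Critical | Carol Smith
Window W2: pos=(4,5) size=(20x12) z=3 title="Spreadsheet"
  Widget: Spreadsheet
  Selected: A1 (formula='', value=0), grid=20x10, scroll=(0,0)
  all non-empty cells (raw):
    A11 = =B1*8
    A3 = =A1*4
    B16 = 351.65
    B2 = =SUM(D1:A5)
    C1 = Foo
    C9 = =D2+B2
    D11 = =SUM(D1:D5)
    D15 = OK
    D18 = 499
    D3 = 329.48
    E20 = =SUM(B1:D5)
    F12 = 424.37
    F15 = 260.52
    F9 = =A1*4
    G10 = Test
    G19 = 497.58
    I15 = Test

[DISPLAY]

Table                       ┃heckboxTree           
────────────────────────────┨──────────────────────
t  │Level   │Name           ┃-] repo/              
───┼────────┼────────────   ┃ [ ] components/      
━━━━━┓w     │Bob Jones      ┃   [ ] database.html  
     ┃dium  │Hank Jones     ┃   [ ] Makefile       
─────┨dium  │Frank Jones    ┃ [-] data/            
     ┃dium  │Frank Taylor   ┃   [ ] handler.ts     
  B  ┃itical│Grace Wilson   ┃   [x] auth.css       
-----┃gh    │Frank Wilson   ┃ [ ] config.toml      
     ┃itical│Hank Brown     ┃ [ ] router.md        
CIRC!┃gh    │Dave Jones     ┃ [ ] worker.css       
     ┃itical│Hank Jones     ┃                      
     ┃w     │Grace Davis    ┃                      


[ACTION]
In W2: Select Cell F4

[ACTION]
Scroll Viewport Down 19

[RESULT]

t  │Level   │Name           ┃-] repo/              
───┼────────┼────────────   ┃ [ ] components/      
━━━━━┓w     │Bob Jones      ┃   [ ] database.html  
     ┃dium  │Hank Jones     ┃   [ ] Makefile       
─────┨dium  │Frank Jones    ┃ [-] data/            
     ┃dium  │Frank Taylor   ┃   [ ] handler.ts     
  B  ┃itical│Grace Wilson   ┃   [x] auth.css       
-----┃gh    │Frank Wilson   ┃ [ ] config.toml      
     ┃itical│Hank Brown     ┃ [ ] router.md        
CIRC!┃gh    │Dave Jones     ┃ [ ] worker.css       
     ┃itical│Hank Jones     ┃                      
     ┃w     │Grace Davis    ┃                      
     ┃itical│Alice Davis    ┃                      
━━━━━┛itical│Bob Davis      ┃                      


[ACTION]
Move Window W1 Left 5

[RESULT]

evel   │Name           ┃  ┃>[-] repo/              
───────┼────────────   ┃  ┃   [ ] components/      
━━━━━┓ │Bob Jones      ┃  ┃     [ ] database.html  
     ┃ │Hank Jones     ┃  ┃     [ ] Makefile       
─────┨ │Frank Jones    ┃  ┃   [-] data/            
     ┃ │Frank Taylor   ┃  ┃     [ ] handler.ts     
  B  ┃l│Grace Wilson   ┃  ┃     [x] auth.css       
-----┃ │Frank Wilson   ┃  ┃   [ ] config.toml      
     ┃l│Hank Brown     ┃  ┃   [ ] router.md        
CIRC!┃ │Dave Jones     ┃  ┃   [ ] worker.css       
     ┃l│Hank Jones     ┃  ┃                        
     ┃ │Grace Davis    ┃  ┃                        
     ┃l│Alice Davis    ┃  ┃                        
━━━━━┛l│Bob Davis      ┃  ┃                        


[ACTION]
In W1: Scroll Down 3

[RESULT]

evel   │Name           ┃  ┃>[-] repo/              
───────┼────────────   ┃  ┃   [ ] components/      
━━━━━┓ │Hank Jones     ┃  ┃     [ ] database.html  
     ┃ │Frank Jones    ┃  ┃     [ ] Makefile       
─────┨ │Frank Taylor   ┃  ┃   [-] data/            
     ┃l│Grace Wilson   ┃  ┃     [ ] handler.ts     
  B  ┃ │Frank Wilson   ┃  ┃     [x] auth.css       
-----┃l│Hank Brown     ┃  ┃   [ ] config.toml      
     ┃ │Dave Jones     ┃  ┃   [ ] router.md        
CIRC!┃l│Hank Jones     ┃  ┃   [ ] worker.css       
     ┃ │Grace Davis    ┃  ┃                        
     ┃l│Alice Davis    ┃  ┃                        
     ┃l│Bob Davis      ┃  ┃                        
━━━━━┛l│Carol Smith    ┃  ┃                        


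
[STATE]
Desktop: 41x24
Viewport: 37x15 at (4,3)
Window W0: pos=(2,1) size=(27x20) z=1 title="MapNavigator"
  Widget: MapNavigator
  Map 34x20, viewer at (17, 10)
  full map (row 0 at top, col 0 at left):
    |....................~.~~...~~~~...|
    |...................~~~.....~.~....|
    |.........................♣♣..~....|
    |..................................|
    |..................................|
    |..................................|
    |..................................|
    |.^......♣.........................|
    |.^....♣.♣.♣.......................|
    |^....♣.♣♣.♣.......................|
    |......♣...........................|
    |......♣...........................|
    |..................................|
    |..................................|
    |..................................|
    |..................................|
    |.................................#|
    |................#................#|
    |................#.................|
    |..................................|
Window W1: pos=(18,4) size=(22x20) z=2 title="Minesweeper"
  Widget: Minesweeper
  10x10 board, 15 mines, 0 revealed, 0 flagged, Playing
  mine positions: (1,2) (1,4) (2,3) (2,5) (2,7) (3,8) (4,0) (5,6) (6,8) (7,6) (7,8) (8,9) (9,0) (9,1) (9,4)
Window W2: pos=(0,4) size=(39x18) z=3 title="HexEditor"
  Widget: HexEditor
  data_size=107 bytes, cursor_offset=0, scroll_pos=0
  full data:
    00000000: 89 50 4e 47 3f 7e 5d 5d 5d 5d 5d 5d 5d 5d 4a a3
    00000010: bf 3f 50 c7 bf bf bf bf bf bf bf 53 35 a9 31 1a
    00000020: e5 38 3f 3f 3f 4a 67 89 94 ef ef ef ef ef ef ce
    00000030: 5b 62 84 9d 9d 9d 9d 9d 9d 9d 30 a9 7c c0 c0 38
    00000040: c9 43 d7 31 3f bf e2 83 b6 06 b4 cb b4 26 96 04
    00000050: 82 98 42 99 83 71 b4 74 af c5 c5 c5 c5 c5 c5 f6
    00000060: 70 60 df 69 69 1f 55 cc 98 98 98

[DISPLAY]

────────────────────────┨            
━━━━━━━━━━━━━━━━━━━━━━━━━━━━━━━━━━┓┓ 
xEditor                           ┃┃ 
──────────────────────────────────┨┨ 
00000  89 50 4e 47 3f 7e 5d 5d  5d┃┃ 
00010  bf 3f 50 c7 bf bf bf bf  bf┃┃ 
00020  e5 38 3f 3f 3f 4a 67 89  94┃┃ 
00030  5b 62 84 9d 9d 9d 9d 9d  9d┃┃ 
00040  c9 43 d7 31 3f bf e2 83  b6┃┃ 
00050  82 98 42 99 83 71 b4 74  af┃┃ 
00060  70 60 df 69 69 1f 55 cc  98┃┃ 
                                  ┃┃ 
                                  ┃┃ 
                                  ┃┃ 
                                  ┃┃ 


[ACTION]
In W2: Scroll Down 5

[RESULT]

────────────────────────┨            
━━━━━━━━━━━━━━━━━━━━━━━━━━━━━━━━━━┓┓ 
xEditor                           ┃┃ 
──────────────────────────────────┨┨ 
00050  82 98 42 99 83 71 b4 74  af┃┃ 
00060  70 60 df 69 69 1f 55 cc  98┃┃ 
                                  ┃┃ 
                                  ┃┃ 
                                  ┃┃ 
                                  ┃┃ 
                                  ┃┃ 
                                  ┃┃ 
                                  ┃┃ 
                                  ┃┃ 
                                  ┃┃ 


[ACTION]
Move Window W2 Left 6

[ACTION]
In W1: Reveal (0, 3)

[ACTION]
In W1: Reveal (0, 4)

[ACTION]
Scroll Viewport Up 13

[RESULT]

                                     
━━━━━━━━━━━━━━━━━━━━━━━━┓            
MapNavigator            ┃            
────────────────────────┨            
━━━━━━━━━━━━━━━━━━━━━━━━━━━━━━━━━━┓┓ 
xEditor                           ┃┃ 
──────────────────────────────────┨┨ 
00050  82 98 42 99 83 71 b4 74  af┃┃ 
00060  70 60 df 69 69 1f 55 cc  98┃┃ 
                                  ┃┃ 
                                  ┃┃ 
                                  ┃┃ 
                                  ┃┃ 
                                  ┃┃ 
                                  ┃┃ 


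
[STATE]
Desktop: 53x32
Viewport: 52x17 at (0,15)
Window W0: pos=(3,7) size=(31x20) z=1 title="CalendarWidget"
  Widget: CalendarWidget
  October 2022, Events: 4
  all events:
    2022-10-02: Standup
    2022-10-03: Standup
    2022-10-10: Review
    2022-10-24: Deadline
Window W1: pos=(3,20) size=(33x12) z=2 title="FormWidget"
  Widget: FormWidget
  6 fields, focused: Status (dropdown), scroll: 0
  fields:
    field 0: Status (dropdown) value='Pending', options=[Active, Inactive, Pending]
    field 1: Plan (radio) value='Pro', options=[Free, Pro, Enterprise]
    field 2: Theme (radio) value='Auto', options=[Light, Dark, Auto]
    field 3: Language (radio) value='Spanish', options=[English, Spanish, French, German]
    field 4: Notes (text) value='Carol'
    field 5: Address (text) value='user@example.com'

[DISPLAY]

   ┃17 18 19 20 21 22 23         ┃                  
   ┃24* 25 26 27 28 29 30        ┃                  
   ┃31                           ┃                  
   ┃                             ┃                  
   ┃                             ┃                  
   ┏━━━━━━━━━━━━━━━━━━━━━━━━━━━━━━━┓                
   ┃ FormWidget                    ┃                
   ┠───────────────────────────────┨                
   ┃> Status:     [Pending       ▼]┃                
   ┃  Plan:       ( ) Free  (●) Pro┃                
   ┃  Theme:      ( ) Light  ( ) Da┃                
   ┃  Language:   ( ) English  (●) ┃                
   ┃  Notes:      [Carol          ]┃                
   ┃  Address:    [user@example.co]┃                
   ┃                               ┃                
   ┃                               ┃                
   ┗━━━━━━━━━━━━━━━━━━━━━━━━━━━━━━━┛                


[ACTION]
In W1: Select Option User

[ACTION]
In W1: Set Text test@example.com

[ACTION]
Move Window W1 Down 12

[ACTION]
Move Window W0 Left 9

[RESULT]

┃17 18 19 20 21 22 23         ┃                     
┃24* 25 26 27 28 29 30        ┃                     
┃31                           ┃                     
┃                             ┃                     
┃                             ┃                     
┃  ┏━━━━━━━━━━━━━━━━━━━━━━━━━━━━━━━┓                
┃  ┃ FormWidget                    ┃                
┃  ┠───────────────────────────────┨                
┃  ┃> Status:     [Pending       ▼]┃                
┃  ┃  Plan:       ( ) Free  (●) Pro┃                
┃  ┃  Theme:      ( ) Light  ( ) Da┃                
┗━━┃  Language:   ( ) English  (●) ┃                
   ┃  Notes:      [Carol          ]┃                
   ┃  Address:    [user@example.co]┃                
   ┃                               ┃                
   ┃                               ┃                
   ┗━━━━━━━━━━━━━━━━━━━━━━━━━━━━━━━┛                


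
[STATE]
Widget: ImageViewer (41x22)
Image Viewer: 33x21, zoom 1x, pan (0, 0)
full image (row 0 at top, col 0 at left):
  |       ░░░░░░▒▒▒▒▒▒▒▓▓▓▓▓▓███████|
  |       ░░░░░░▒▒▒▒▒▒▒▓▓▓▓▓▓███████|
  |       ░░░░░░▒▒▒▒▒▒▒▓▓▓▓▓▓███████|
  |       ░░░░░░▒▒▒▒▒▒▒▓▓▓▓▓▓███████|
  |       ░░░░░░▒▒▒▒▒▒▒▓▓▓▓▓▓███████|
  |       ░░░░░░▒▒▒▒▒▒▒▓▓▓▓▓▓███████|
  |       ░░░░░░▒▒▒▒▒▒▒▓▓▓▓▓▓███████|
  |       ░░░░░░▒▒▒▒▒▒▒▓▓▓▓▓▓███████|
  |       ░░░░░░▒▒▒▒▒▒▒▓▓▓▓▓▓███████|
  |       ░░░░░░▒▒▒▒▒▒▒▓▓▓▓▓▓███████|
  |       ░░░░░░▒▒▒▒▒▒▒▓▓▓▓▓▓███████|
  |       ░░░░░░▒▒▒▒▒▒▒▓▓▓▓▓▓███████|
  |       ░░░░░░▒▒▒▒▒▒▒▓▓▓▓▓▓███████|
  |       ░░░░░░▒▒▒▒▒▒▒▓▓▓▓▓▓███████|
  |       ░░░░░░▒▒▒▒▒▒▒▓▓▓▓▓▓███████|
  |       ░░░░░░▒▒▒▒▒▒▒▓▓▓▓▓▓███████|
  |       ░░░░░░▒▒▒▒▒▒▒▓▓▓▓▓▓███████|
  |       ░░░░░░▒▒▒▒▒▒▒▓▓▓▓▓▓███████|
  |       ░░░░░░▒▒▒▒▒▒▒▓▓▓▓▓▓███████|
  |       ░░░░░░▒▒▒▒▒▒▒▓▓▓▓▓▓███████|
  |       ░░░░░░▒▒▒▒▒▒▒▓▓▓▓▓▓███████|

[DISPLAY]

       ░░░░░░▒▒▒▒▒▒▒▓▓▓▓▓▓███████        
       ░░░░░░▒▒▒▒▒▒▒▓▓▓▓▓▓███████        
       ░░░░░░▒▒▒▒▒▒▒▓▓▓▓▓▓███████        
       ░░░░░░▒▒▒▒▒▒▒▓▓▓▓▓▓███████        
       ░░░░░░▒▒▒▒▒▒▒▓▓▓▓▓▓███████        
       ░░░░░░▒▒▒▒▒▒▒▓▓▓▓▓▓███████        
       ░░░░░░▒▒▒▒▒▒▒▓▓▓▓▓▓███████        
       ░░░░░░▒▒▒▒▒▒▒▓▓▓▓▓▓███████        
       ░░░░░░▒▒▒▒▒▒▒▓▓▓▓▓▓███████        
       ░░░░░░▒▒▒▒▒▒▒▓▓▓▓▓▓███████        
       ░░░░░░▒▒▒▒▒▒▒▓▓▓▓▓▓███████        
       ░░░░░░▒▒▒▒▒▒▒▓▓▓▓▓▓███████        
       ░░░░░░▒▒▒▒▒▒▒▓▓▓▓▓▓███████        
       ░░░░░░▒▒▒▒▒▒▒▓▓▓▓▓▓███████        
       ░░░░░░▒▒▒▒▒▒▒▓▓▓▓▓▓███████        
       ░░░░░░▒▒▒▒▒▒▒▓▓▓▓▓▓███████        
       ░░░░░░▒▒▒▒▒▒▒▓▓▓▓▓▓███████        
       ░░░░░░▒▒▒▒▒▒▒▓▓▓▓▓▓███████        
       ░░░░░░▒▒▒▒▒▒▒▓▓▓▓▓▓███████        
       ░░░░░░▒▒▒▒▒▒▒▓▓▓▓▓▓███████        
       ░░░░░░▒▒▒▒▒▒▒▓▓▓▓▓▓███████        
                                         


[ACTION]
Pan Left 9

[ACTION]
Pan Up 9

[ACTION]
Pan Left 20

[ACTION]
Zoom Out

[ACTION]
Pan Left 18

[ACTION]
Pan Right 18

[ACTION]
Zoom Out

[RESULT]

▒▒▓▓▓▓▓▓███████                          
▒▒▓▓▓▓▓▓███████                          
▒▒▓▓▓▓▓▓███████                          
▒▒▓▓▓▓▓▓███████                          
▒▒▓▓▓▓▓▓███████                          
▒▒▓▓▓▓▓▓███████                          
▒▒▓▓▓▓▓▓███████                          
▒▒▓▓▓▓▓▓███████                          
▒▒▓▓▓▓▓▓███████                          
▒▒▓▓▓▓▓▓███████                          
▒▒▓▓▓▓▓▓███████                          
▒▒▓▓▓▓▓▓███████                          
▒▒▓▓▓▓▓▓███████                          
▒▒▓▓▓▓▓▓███████                          
▒▒▓▓▓▓▓▓███████                          
▒▒▓▓▓▓▓▓███████                          
▒▒▓▓▓▓▓▓███████                          
▒▒▓▓▓▓▓▓███████                          
▒▒▓▓▓▓▓▓███████                          
▒▒▓▓▓▓▓▓███████                          
▒▒▓▓▓▓▓▓███████                          
                                         


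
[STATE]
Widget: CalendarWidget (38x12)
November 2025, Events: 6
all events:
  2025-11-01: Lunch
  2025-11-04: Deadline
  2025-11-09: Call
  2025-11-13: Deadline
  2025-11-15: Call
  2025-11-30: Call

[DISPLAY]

            November 2025             
Mo Tu We Th Fr Sa Su                  
                1*  2                 
 3  4*  5  6  7  8  9*                
10 11 12 13* 14 15* 16                
17 18 19 20 21 22 23                  
24 25 26 27 28 29 30*                 
                                      
                                      
                                      
                                      
                                      


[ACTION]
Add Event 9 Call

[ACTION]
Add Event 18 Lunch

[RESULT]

            November 2025             
Mo Tu We Th Fr Sa Su                  
                1*  2                 
 3  4*  5  6  7  8  9*                
10 11 12 13* 14 15* 16                
17 18* 19 20 21 22 23                 
24 25 26 27 28 29 30*                 
                                      
                                      
                                      
                                      
                                      


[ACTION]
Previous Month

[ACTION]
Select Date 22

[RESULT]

             October 2025             
Mo Tu We Th Fr Sa Su                  
       1  2  3  4  5                  
 6  7  8  9 10 11 12                  
13 14 15 16 17 18 19                  
20 21 [22] 23 24 25 26                
27 28 29 30 31                        
                                      
                                      
                                      
                                      
                                      


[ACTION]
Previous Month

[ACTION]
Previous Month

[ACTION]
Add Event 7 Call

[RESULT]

             August 2025              
Mo Tu We Th Fr Sa Su                  
             1  2  3                  
 4  5  6  7*  8  9 10                 
11 12 13 14 15 16 17                  
18 19 20 21 22 23 24                  
25 26 27 28 29 30 31                  
                                      
                                      
                                      
                                      
                                      


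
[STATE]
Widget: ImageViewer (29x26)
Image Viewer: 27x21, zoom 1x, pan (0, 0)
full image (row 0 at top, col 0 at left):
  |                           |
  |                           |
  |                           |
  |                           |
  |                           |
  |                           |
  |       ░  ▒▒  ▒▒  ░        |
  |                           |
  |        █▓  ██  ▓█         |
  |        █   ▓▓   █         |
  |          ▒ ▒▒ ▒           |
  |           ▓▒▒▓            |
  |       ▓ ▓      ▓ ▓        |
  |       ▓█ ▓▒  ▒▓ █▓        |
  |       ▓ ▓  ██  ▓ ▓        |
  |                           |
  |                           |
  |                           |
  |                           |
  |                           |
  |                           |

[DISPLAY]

                             
                             
                             
                             
                             
                             
       ░  ▒▒  ▒▒  ░          
                             
        █▓  ██  ▓█           
        █   ▓▓   █           
          ▒ ▒▒ ▒             
           ▓▒▒▓              
       ▓ ▓      ▓ ▓          
       ▓█ ▓▒  ▒▓ █▓          
       ▓ ▓  ██  ▓ ▓          
                             
                             
                             
                             
                             
                             
                             
                             
                             
                             
                             


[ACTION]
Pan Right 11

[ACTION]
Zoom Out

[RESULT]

                             
                             
                             
                             
                             
                             
▒  ▒▒  ░                     
                             
 ██  ▓█                      
 ▓▓   █                      
 ▒▒ ▒                        
▓▒▒▓                         
     ▓ ▓                     
▒  ▒▓ █▓                     
 ██  ▓ ▓                     
                             
                             
                             
                             
                             
                             
                             
                             
                             
                             
                             


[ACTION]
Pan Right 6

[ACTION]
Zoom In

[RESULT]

                             
                             
                             
                             
                             
                             
                             
                             
                             
                             
                             
                             
   ▒▒▒▒    ▒▒▒▒    ░░        
   ▒▒▒▒    ▒▒▒▒    ░░        
                             
                             
█▓▓    ████    ▓▓██          
█▓▓    ████    ▓▓██          
█      ▓▓▓▓      ██          
█      ▓▓▓▓      ██          
   ▒▒  ▒▒▒▒  ▒▒              
   ▒▒  ▒▒▒▒  ▒▒              
     ▓▓▒▒▒▒▓▓                
     ▓▓▒▒▒▒▓▓                
 ▓▓            ▓▓  ▓▓        
 ▓▓            ▓▓  ▓▓        


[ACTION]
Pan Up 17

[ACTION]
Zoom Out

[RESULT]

                             
                             
                             
                             
                             
                             
 ░                           
                             
█                            
█                            
                             
                             
 ▓                           
█▓                           
 ▓                           
                             
                             
                             
                             
                             
                             
                             
                             
                             
                             
                             


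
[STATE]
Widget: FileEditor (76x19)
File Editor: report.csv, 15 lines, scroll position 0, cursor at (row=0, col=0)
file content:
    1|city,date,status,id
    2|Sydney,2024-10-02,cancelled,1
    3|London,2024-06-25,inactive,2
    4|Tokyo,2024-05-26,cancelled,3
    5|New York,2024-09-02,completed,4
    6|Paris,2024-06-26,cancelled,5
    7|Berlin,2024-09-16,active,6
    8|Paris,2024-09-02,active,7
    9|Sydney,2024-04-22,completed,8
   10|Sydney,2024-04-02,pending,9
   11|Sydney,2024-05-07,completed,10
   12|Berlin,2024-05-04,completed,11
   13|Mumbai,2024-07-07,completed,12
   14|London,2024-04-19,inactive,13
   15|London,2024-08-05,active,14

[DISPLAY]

█ity,date,status,id                                                        ▲
Sydney,2024-10-02,cancelled,1                                              █
London,2024-06-25,inactive,2                                               ░
Tokyo,2024-05-26,cancelled,3                                               ░
New York,2024-09-02,completed,4                                            ░
Paris,2024-06-26,cancelled,5                                               ░
Berlin,2024-09-16,active,6                                                 ░
Paris,2024-09-02,active,7                                                  ░
Sydney,2024-04-22,completed,8                                              ░
Sydney,2024-04-02,pending,9                                                ░
Sydney,2024-05-07,completed,10                                             ░
Berlin,2024-05-04,completed,11                                             ░
Mumbai,2024-07-07,completed,12                                             ░
London,2024-04-19,inactive,13                                              ░
London,2024-08-05,active,14                                                ░
                                                                           ░
                                                                           ░
                                                                           ░
                                                                           ▼


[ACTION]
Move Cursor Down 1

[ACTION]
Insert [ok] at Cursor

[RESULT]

city,date,status,id                                                        ▲
ok█ydney,2024-10-02,cancelled,1                                            █
London,2024-06-25,inactive,2                                               ░
Tokyo,2024-05-26,cancelled,3                                               ░
New York,2024-09-02,completed,4                                            ░
Paris,2024-06-26,cancelled,5                                               ░
Berlin,2024-09-16,active,6                                                 ░
Paris,2024-09-02,active,7                                                  ░
Sydney,2024-04-22,completed,8                                              ░
Sydney,2024-04-02,pending,9                                                ░
Sydney,2024-05-07,completed,10                                             ░
Berlin,2024-05-04,completed,11                                             ░
Mumbai,2024-07-07,completed,12                                             ░
London,2024-04-19,inactive,13                                              ░
London,2024-08-05,active,14                                                ░
                                                                           ░
                                                                           ░
                                                                           ░
                                                                           ▼


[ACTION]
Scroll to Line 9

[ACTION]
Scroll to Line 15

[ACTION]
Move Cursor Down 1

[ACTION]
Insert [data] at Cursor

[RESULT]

city,date,status,id                                                        ▲
okSydney,2024-10-02,cancelled,1                                            █
Lodata█don,2024-06-25,inactive,2                                           ░
Tokyo,2024-05-26,cancelled,3                                               ░
New York,2024-09-02,completed,4                                            ░
Paris,2024-06-26,cancelled,5                                               ░
Berlin,2024-09-16,active,6                                                 ░
Paris,2024-09-02,active,7                                                  ░
Sydney,2024-04-22,completed,8                                              ░
Sydney,2024-04-02,pending,9                                                ░
Sydney,2024-05-07,completed,10                                             ░
Berlin,2024-05-04,completed,11                                             ░
Mumbai,2024-07-07,completed,12                                             ░
London,2024-04-19,inactive,13                                              ░
London,2024-08-05,active,14                                                ░
                                                                           ░
                                                                           ░
                                                                           ░
                                                                           ▼
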